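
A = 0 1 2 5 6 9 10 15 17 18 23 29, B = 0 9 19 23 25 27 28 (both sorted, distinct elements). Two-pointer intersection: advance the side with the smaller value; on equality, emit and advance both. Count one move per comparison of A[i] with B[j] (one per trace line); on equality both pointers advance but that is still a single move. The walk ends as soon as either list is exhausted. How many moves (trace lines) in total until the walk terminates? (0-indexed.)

15 moves

[i=0,j=0] 0==0 emit → i++,j++
[i=1,j=1] 1<9 → i++
[i=2,j=1] 2<9 → i++
[i=3,j=1] 5<9 → i++
[i=4,j=1] 6<9 → i++
[i=5,j=1] 9==9 emit → i++,j++
[i=6,j=2] 10<19 → i++
[i=7,j=2] 15<19 → i++
[i=8,j=2] 17<19 → i++
[i=9,j=2] 18<19 → i++
[i=10,j=2] 23>19 → j++
[i=10,j=3] 23==23 emit → i++,j++
[i=11,j=4] 29>25 → j++
[i=11,j=5] 29>27 → j++
[i=11,j=6] 29>28 → j++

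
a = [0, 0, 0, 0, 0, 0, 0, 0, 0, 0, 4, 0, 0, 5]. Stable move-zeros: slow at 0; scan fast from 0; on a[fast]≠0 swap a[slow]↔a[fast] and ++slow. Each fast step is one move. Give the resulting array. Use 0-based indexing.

(s=0,f=0) a[fast]=0 → fast++
(s=0,f=1) a[fast]=0 → fast++
(s=0,f=2) a[fast]=0 → fast++
(s=0,f=3) a[fast]=0 → fast++
(s=0,f=4) a[fast]=0 → fast++
(s=0,f=5) a[fast]=0 → fast++
(s=0,f=6) a[fast]=0 → fast++
(s=0,f=7) a[fast]=0 → fast++
(s=0,f=8) a[fast]=0 → fast++
(s=0,f=9) a[fast]=0 → fast++
(s=0,f=10) a[fast]=4≠0 swap→a[0]=4 → slow++,fast++
(s=1,f=11) a[fast]=0 → fast++
(s=1,f=12) a[fast]=0 → fast++
(s=1,f=13) a[fast]=5≠0 swap→a[1]=5 → slow++,fast++

[4, 5, 0, 0, 0, 0, 0, 0, 0, 0, 0, 0, 0, 0]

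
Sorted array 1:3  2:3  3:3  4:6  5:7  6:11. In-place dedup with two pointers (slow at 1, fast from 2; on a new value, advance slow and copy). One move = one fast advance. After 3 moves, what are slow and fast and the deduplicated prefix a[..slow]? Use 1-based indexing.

slow=2, fast=5, prefix=[3, 6]

(s=1,f=2) a[fast]=3=a[slow] dup → fast++
(s=1,f=3) a[fast]=3=a[slow] dup → fast++
(s=1,f=4) a[fast]=6≠a[slow]=3 write a[2]=6 → slow++,fast++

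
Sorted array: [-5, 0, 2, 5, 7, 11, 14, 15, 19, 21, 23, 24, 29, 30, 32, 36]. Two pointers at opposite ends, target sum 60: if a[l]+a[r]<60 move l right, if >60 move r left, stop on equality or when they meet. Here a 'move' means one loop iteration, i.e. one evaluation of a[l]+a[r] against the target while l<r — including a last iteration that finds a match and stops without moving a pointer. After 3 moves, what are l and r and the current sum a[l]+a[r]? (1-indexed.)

[1,16] -5+36=31 <60 → l++
[2,16] 0+36=36 <60 → l++
[3,16] 2+36=38 <60 → l++

l=4, r=16, sum=41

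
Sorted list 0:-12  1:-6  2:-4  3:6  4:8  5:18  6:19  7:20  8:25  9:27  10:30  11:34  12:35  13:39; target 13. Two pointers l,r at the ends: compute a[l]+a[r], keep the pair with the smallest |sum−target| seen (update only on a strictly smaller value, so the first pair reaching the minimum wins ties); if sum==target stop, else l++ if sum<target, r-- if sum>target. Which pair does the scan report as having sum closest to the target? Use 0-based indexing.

l=0 r=13: -12+39=27 d=14 *, r--
l=0 r=12: -12+35=23 d=10 *, r--
l=0 r=11: -12+34=22 d=9 *, r--
l=0 r=10: -12+30=18 d=5 *, r--
l=0 r=9: -12+27=15 d=2 *, r--
l=0 r=8: -12+25=13 d=0 *, stop

pair (-12, 25) with sum 13 (|Δ|=0)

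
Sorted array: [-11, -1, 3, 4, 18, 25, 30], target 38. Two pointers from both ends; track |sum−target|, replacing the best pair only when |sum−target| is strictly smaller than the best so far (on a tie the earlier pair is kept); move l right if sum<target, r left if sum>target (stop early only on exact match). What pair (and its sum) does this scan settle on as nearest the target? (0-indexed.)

l=0 r=6: -11+30=19 d=19 *, l++
l=1 r=6: -1+30=29 d=9 *, l++
l=2 r=6: 3+30=33 d=5 *, l++
l=3 r=6: 4+30=34 d=4 *, l++
l=4 r=6: 18+30=48 d=10, r--
l=4 r=5: 18+25=43 d=5, r--

pair (4, 30) with sum 34 (|Δ|=4)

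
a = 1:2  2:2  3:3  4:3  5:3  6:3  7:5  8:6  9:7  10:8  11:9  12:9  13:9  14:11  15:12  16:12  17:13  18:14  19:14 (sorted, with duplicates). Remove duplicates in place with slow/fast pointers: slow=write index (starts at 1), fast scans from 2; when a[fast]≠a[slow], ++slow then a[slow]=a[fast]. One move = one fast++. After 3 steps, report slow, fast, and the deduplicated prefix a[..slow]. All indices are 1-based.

slow=2, fast=5, prefix=[2, 3]

slow=1 fast=2: a[fast]=2=a[slow] dup, fast++
slow=1 fast=3: a[fast]=3≠a[slow]=2 write a[2]=3, slow++,fast++
slow=2 fast=4: a[fast]=3=a[slow] dup, fast++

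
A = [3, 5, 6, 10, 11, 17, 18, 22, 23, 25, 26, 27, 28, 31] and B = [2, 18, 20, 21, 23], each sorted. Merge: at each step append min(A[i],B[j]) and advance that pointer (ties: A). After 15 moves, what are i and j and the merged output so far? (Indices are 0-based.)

i=0 j=0: A[i]=3>B[j]=2 take 2, j++
i=0 j=1: A[i]=3<=B[j]=18 take 3, i++
i=1 j=1: A[i]=5<=B[j]=18 take 5, i++
i=2 j=1: A[i]=6<=B[j]=18 take 6, i++
i=3 j=1: A[i]=10<=B[j]=18 take 10, i++
i=4 j=1: A[i]=11<=B[j]=18 take 11, i++
i=5 j=1: A[i]=17<=B[j]=18 take 17, i++
i=6 j=1: A[i]=18<=B[j]=18 take 18, i++
i=7 j=1: A[i]=22>B[j]=18 take 18, j++
i=7 j=2: A[i]=22>B[j]=20 take 20, j++
i=7 j=3: A[i]=22>B[j]=21 take 21, j++
i=7 j=4: A[i]=22<=B[j]=23 take 22, i++
i=8 j=4: A[i]=23<=B[j]=23 take 23, i++
i=9 j=4: A[i]=25>B[j]=23 take 23, j++
i=9 j=5: B done, take A[i]=25, i++

i=10, j=5, merged so far=[2, 3, 5, 6, 10, 11, 17, 18, 18, 20, 21, 22, 23, 23, 25]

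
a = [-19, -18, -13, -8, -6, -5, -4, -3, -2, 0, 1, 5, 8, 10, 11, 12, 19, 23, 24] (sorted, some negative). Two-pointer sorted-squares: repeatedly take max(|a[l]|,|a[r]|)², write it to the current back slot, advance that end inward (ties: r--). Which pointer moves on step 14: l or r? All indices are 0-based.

l

l=0 r=18: |-19|<=|24| out[18]=576, r--
l=0 r=17: |-19|<=|23| out[17]=529, r--
l=0 r=16: |-19|<=|19| out[16]=361, r--
l=0 r=15: |-19|>|12| out[15]=361, l++
l=1 r=15: |-18|>|12| out[14]=324, l++
l=2 r=15: |-13|>|12| out[13]=169, l++
l=3 r=15: |-8|<=|12| out[12]=144, r--
l=3 r=14: |-8|<=|11| out[11]=121, r--
l=3 r=13: |-8|<=|10| out[10]=100, r--
l=3 r=12: |-8|<=|8| out[9]=64, r--
l=3 r=11: |-8|>|5| out[8]=64, l++
l=4 r=11: |-6|>|5| out[7]=36, l++
l=5 r=11: |-5|<=|5| out[6]=25, r--
l=5 r=10: |-5|>|1| out[5]=25, l++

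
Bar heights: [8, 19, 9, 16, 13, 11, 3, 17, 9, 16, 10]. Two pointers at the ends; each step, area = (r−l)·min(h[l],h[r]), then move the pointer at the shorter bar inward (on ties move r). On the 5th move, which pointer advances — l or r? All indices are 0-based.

l=0 r=10: min(8,10)*10=80 best=80 *, l++
l=1 r=10: min(19,10)*9=90 best=90 *, r--
l=1 r=9: min(19,16)*8=128 best=128 *, r--
l=1 r=8: min(19,9)*7=63 best=128, r--
l=1 r=7: min(19,17)*6=102 best=128, r--

r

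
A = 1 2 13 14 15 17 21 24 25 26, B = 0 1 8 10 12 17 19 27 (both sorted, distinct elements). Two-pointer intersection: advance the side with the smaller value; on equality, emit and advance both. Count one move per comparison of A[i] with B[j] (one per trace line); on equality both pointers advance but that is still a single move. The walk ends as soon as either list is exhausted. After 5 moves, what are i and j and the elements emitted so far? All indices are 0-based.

[i=0,j=0] 1>0 → j++
[i=0,j=1] 1==1 emit → i++,j++
[i=1,j=2] 2<8 → i++
[i=2,j=2] 13>8 → j++
[i=2,j=3] 13>10 → j++

i=2, j=4, emitted=[1]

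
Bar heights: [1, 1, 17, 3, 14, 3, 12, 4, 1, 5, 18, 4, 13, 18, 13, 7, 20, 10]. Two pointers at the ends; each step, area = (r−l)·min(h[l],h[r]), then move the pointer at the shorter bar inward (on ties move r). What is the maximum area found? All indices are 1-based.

[1,18] min(1,10)*17=17 best=17 * → l++
[2,18] min(1,10)*16=16 best=17 → l++
[3,18] min(17,10)*15=150 best=150 * → r--
[3,17] min(17,20)*14=238 best=238 * → l++
[4,17] min(3,20)*13=39 best=238 → l++
[5,17] min(14,20)*12=168 best=238 → l++
[6,17] min(3,20)*11=33 best=238 → l++
[7,17] min(12,20)*10=120 best=238 → l++
[8,17] min(4,20)*9=36 best=238 → l++
[9,17] min(1,20)*8=8 best=238 → l++
[10,17] min(5,20)*7=35 best=238 → l++
[11,17] min(18,20)*6=108 best=238 → l++
[12,17] min(4,20)*5=20 best=238 → l++
[13,17] min(13,20)*4=52 best=238 → l++
[14,17] min(18,20)*3=54 best=238 → l++
[15,17] min(13,20)*2=26 best=238 → l++
[16,17] min(7,20)*1=7 best=238 → l++

max area = 238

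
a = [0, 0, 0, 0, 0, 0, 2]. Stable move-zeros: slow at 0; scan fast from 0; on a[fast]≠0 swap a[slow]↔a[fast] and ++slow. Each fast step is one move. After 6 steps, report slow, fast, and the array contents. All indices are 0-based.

slow=0 fast=0: a[fast]=0, fast++
slow=0 fast=1: a[fast]=0, fast++
slow=0 fast=2: a[fast]=0, fast++
slow=0 fast=3: a[fast]=0, fast++
slow=0 fast=4: a[fast]=0, fast++
slow=0 fast=5: a[fast]=0, fast++

slow=0, fast=6, a=[0, 0, 0, 0, 0, 0, 2]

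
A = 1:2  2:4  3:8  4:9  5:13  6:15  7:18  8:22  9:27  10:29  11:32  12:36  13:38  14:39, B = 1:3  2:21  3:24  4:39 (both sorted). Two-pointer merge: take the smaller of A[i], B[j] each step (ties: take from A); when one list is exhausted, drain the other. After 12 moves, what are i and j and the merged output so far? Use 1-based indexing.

[i=1,j=1] A[i]=2<=B[j]=3 take 2 → i++
[i=2,j=1] A[i]=4>B[j]=3 take 3 → j++
[i=2,j=2] A[i]=4<=B[j]=21 take 4 → i++
[i=3,j=2] A[i]=8<=B[j]=21 take 8 → i++
[i=4,j=2] A[i]=9<=B[j]=21 take 9 → i++
[i=5,j=2] A[i]=13<=B[j]=21 take 13 → i++
[i=6,j=2] A[i]=15<=B[j]=21 take 15 → i++
[i=7,j=2] A[i]=18<=B[j]=21 take 18 → i++
[i=8,j=2] A[i]=22>B[j]=21 take 21 → j++
[i=8,j=3] A[i]=22<=B[j]=24 take 22 → i++
[i=9,j=3] A[i]=27>B[j]=24 take 24 → j++
[i=9,j=4] A[i]=27<=B[j]=39 take 27 → i++

i=10, j=4, merged so far=[2, 3, 4, 8, 9, 13, 15, 18, 21, 22, 24, 27]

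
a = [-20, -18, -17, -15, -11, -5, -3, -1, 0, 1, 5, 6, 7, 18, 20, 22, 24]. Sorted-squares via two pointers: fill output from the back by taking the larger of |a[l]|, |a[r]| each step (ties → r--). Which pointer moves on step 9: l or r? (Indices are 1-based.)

l=1 r=17: |-20|<=|24| out[17]=576, r--
l=1 r=16: |-20|<=|22| out[16]=484, r--
l=1 r=15: |-20|<=|20| out[15]=400, r--
l=1 r=14: |-20|>|18| out[14]=400, l++
l=2 r=14: |-18|<=|18| out[13]=324, r--
l=2 r=13: |-18|>|7| out[12]=324, l++
l=3 r=13: |-17|>|7| out[11]=289, l++
l=4 r=13: |-15|>|7| out[10]=225, l++
l=5 r=13: |-11|>|7| out[9]=121, l++

l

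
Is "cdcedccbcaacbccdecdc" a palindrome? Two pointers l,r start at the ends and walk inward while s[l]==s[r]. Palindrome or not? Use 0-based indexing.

palindrome

[0,19] 'c'=='c' → l++,r--
[1,18] 'd'=='d' → l++,r--
[2,17] 'c'=='c' → l++,r--
[3,16] 'e'=='e' → l++,r--
[4,15] 'd'=='d' → l++,r--
[5,14] 'c'=='c' → l++,r--
[6,13] 'c'=='c' → l++,r--
[7,12] 'b'=='b' → l++,r--
[8,11] 'c'=='c' → l++,r--
[9,10] 'a'=='a' → l++,r--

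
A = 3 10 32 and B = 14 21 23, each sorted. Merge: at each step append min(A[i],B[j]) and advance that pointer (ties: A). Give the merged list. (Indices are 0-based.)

[3, 10, 14, 21, 23, 32]

i=0 j=0: A[i]=3<=B[j]=14 take 3, i++
i=1 j=0: A[i]=10<=B[j]=14 take 10, i++
i=2 j=0: A[i]=32>B[j]=14 take 14, j++
i=2 j=1: A[i]=32>B[j]=21 take 21, j++
i=2 j=2: A[i]=32>B[j]=23 take 23, j++
i=2 j=3: B done, take A[i]=32, i++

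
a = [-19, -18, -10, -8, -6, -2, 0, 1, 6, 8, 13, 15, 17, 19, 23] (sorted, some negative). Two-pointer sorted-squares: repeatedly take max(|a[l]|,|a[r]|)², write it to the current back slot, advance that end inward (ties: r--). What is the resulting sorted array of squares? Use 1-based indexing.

l=1 r=15: |-19|<=|23| out[15]=529, r--
l=1 r=14: |-19|<=|19| out[14]=361, r--
l=1 r=13: |-19|>|17| out[13]=361, l++
l=2 r=13: |-18|>|17| out[12]=324, l++
l=3 r=13: |-10|<=|17| out[11]=289, r--
l=3 r=12: |-10|<=|15| out[10]=225, r--
l=3 r=11: |-10|<=|13| out[9]=169, r--
l=3 r=10: |-10|>|8| out[8]=100, l++
l=4 r=10: |-8|<=|8| out[7]=64, r--
l=4 r=9: |-8|>|6| out[6]=64, l++
l=5 r=9: |-6|<=|6| out[5]=36, r--
l=5 r=8: |-6|>|1| out[4]=36, l++
l=6 r=8: |-2|>|1| out[3]=4, l++
l=7 r=8: |0|<=|1| out[2]=1, r--
l=7 r=7: |0|<=|0| out[1]=0, r--

[0, 1, 4, 36, 36, 64, 64, 100, 169, 225, 289, 324, 361, 361, 529]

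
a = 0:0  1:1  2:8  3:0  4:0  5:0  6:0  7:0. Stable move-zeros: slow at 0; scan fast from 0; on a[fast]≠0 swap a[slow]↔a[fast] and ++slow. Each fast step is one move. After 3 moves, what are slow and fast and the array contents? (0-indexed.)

slow=2, fast=3, a=[1, 8, 0, 0, 0, 0, 0, 0]

slow=0 fast=0: a[fast]=0, fast++
slow=0 fast=1: a[fast]=1≠0 swap→a[0]=1, slow++,fast++
slow=1 fast=2: a[fast]=8≠0 swap→a[1]=8, slow++,fast++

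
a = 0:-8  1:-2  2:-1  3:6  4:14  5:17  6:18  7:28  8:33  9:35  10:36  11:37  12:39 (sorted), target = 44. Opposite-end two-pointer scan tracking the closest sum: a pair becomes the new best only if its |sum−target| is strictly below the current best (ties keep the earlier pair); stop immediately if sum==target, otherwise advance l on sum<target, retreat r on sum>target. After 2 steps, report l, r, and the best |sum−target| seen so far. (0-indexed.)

l=2, r=12, best |Δ|=7

l=0 r=12: -8+39=31 d=13 *, l++
l=1 r=12: -2+39=37 d=7 *, l++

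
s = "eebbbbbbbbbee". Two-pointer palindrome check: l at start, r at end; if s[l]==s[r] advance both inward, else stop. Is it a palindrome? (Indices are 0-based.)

l=0 r=12: 'e'=='e', l++,r--
l=1 r=11: 'e'=='e', l++,r--
l=2 r=10: 'b'=='b', l++,r--
l=3 r=9: 'b'=='b', l++,r--
l=4 r=8: 'b'=='b', l++,r--
l=5 r=7: 'b'=='b', l++,r--

palindrome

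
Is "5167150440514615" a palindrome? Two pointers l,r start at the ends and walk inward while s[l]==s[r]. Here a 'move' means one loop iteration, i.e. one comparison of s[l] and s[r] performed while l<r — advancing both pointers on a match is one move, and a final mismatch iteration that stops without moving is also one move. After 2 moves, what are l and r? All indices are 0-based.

l=0 r=15: '5'=='5', l++,r--
l=1 r=14: '1'=='1', l++,r--

l=2, r=13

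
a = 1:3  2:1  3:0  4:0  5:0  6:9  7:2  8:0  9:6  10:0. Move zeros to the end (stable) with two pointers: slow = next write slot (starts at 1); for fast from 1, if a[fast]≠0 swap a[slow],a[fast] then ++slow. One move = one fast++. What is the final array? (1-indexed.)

slow=1 fast=1: a[fast]=3≠0 swap→a[1]=3, slow++,fast++
slow=2 fast=2: a[fast]=1≠0 swap→a[2]=1, slow++,fast++
slow=3 fast=3: a[fast]=0, fast++
slow=3 fast=4: a[fast]=0, fast++
slow=3 fast=5: a[fast]=0, fast++
slow=3 fast=6: a[fast]=9≠0 swap→a[3]=9, slow++,fast++
slow=4 fast=7: a[fast]=2≠0 swap→a[4]=2, slow++,fast++
slow=5 fast=8: a[fast]=0, fast++
slow=5 fast=9: a[fast]=6≠0 swap→a[5]=6, slow++,fast++
slow=6 fast=10: a[fast]=0, fast++

[3, 1, 9, 2, 6, 0, 0, 0, 0, 0]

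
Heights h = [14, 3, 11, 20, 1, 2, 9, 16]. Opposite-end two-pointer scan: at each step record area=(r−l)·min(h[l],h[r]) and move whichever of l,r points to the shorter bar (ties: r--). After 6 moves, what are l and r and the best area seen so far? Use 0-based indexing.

l=0 r=7: min(14,16)*7=98 best=98 *, l++
l=1 r=7: min(3,16)*6=18 best=98, l++
l=2 r=7: min(11,16)*5=55 best=98, l++
l=3 r=7: min(20,16)*4=64 best=98, r--
l=3 r=6: min(20,9)*3=27 best=98, r--
l=3 r=5: min(20,2)*2=4 best=98, r--

l=3, r=4, best area=98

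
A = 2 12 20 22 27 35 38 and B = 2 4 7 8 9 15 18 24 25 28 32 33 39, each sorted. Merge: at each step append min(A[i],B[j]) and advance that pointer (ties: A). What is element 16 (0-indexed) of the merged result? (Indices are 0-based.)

merged[16] = 33

[i=0,j=0] A[i]=2<=B[j]=2 take 2 → i++
[i=1,j=0] A[i]=12>B[j]=2 take 2 → j++
[i=1,j=1] A[i]=12>B[j]=4 take 4 → j++
[i=1,j=2] A[i]=12>B[j]=7 take 7 → j++
[i=1,j=3] A[i]=12>B[j]=8 take 8 → j++
[i=1,j=4] A[i]=12>B[j]=9 take 9 → j++
[i=1,j=5] A[i]=12<=B[j]=15 take 12 → i++
[i=2,j=5] A[i]=20>B[j]=15 take 15 → j++
[i=2,j=6] A[i]=20>B[j]=18 take 18 → j++
[i=2,j=7] A[i]=20<=B[j]=24 take 20 → i++
[i=3,j=7] A[i]=22<=B[j]=24 take 22 → i++
[i=4,j=7] A[i]=27>B[j]=24 take 24 → j++
[i=4,j=8] A[i]=27>B[j]=25 take 25 → j++
[i=4,j=9] A[i]=27<=B[j]=28 take 27 → i++
[i=5,j=9] A[i]=35>B[j]=28 take 28 → j++
[i=5,j=10] A[i]=35>B[j]=32 take 32 → j++
[i=5,j=11] A[i]=35>B[j]=33 take 33 → j++
[i=5,j=12] A[i]=35<=B[j]=39 take 35 → i++
[i=6,j=12] A[i]=38<=B[j]=39 take 38 → i++
[i=7,j=12] A done, take B[j]=39 → j++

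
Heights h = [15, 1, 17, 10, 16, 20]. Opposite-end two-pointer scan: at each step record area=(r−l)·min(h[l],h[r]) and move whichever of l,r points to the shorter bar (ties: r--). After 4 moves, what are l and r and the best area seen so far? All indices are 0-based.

l=0 r=5: min(15,20)*5=75 best=75 *, l++
l=1 r=5: min(1,20)*4=4 best=75, l++
l=2 r=5: min(17,20)*3=51 best=75, l++
l=3 r=5: min(10,20)*2=20 best=75, l++

l=4, r=5, best area=75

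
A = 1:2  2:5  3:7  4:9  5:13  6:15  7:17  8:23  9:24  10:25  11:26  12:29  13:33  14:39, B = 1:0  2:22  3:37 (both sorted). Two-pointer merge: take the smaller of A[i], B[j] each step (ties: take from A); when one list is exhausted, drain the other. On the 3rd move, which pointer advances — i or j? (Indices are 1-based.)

i

i=1 j=1: A[i]=2>B[j]=0 take 0, j++
i=1 j=2: A[i]=2<=B[j]=22 take 2, i++
i=2 j=2: A[i]=5<=B[j]=22 take 5, i++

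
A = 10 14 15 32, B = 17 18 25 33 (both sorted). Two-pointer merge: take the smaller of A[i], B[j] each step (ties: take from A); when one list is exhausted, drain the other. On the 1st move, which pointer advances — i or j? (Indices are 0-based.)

i=0 j=0: A[i]=10<=B[j]=17 take 10, i++

i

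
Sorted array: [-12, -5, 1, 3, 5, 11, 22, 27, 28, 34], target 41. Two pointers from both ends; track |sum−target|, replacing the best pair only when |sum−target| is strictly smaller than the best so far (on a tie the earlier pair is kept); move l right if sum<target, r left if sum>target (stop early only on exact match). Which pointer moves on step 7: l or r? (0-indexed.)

l

[0,9] -12+34=22 d=19 * → l++
[1,9] -5+34=29 d=12 * → l++
[2,9] 1+34=35 d=6 * → l++
[3,9] 3+34=37 d=4 * → l++
[4,9] 5+34=39 d=2 * → l++
[5,9] 11+34=45 d=4 → r--
[5,8] 11+28=39 d=2 → l++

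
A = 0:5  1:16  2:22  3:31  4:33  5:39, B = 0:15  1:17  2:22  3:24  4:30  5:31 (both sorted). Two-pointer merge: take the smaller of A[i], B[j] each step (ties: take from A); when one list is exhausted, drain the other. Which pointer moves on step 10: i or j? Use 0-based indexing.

[i=0,j=0] A[i]=5<=B[j]=15 take 5 → i++
[i=1,j=0] A[i]=16>B[j]=15 take 15 → j++
[i=1,j=1] A[i]=16<=B[j]=17 take 16 → i++
[i=2,j=1] A[i]=22>B[j]=17 take 17 → j++
[i=2,j=2] A[i]=22<=B[j]=22 take 22 → i++
[i=3,j=2] A[i]=31>B[j]=22 take 22 → j++
[i=3,j=3] A[i]=31>B[j]=24 take 24 → j++
[i=3,j=4] A[i]=31>B[j]=30 take 30 → j++
[i=3,j=5] A[i]=31<=B[j]=31 take 31 → i++
[i=4,j=5] A[i]=33>B[j]=31 take 31 → j++

j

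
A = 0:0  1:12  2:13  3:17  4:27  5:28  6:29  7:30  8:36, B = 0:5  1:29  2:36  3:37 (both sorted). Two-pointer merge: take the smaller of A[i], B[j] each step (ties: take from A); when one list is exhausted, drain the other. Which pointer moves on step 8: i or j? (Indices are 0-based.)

i

[i=0,j=0] A[i]=0<=B[j]=5 take 0 → i++
[i=1,j=0] A[i]=12>B[j]=5 take 5 → j++
[i=1,j=1] A[i]=12<=B[j]=29 take 12 → i++
[i=2,j=1] A[i]=13<=B[j]=29 take 13 → i++
[i=3,j=1] A[i]=17<=B[j]=29 take 17 → i++
[i=4,j=1] A[i]=27<=B[j]=29 take 27 → i++
[i=5,j=1] A[i]=28<=B[j]=29 take 28 → i++
[i=6,j=1] A[i]=29<=B[j]=29 take 29 → i++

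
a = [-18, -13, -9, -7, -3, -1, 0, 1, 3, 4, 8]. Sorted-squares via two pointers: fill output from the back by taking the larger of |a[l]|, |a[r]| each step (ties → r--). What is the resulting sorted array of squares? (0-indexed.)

l=0 r=10: |-18|>|8| out[10]=324, l++
l=1 r=10: |-13|>|8| out[9]=169, l++
l=2 r=10: |-9|>|8| out[8]=81, l++
l=3 r=10: |-7|<=|8| out[7]=64, r--
l=3 r=9: |-7|>|4| out[6]=49, l++
l=4 r=9: |-3|<=|4| out[5]=16, r--
l=4 r=8: |-3|<=|3| out[4]=9, r--
l=4 r=7: |-3|>|1| out[3]=9, l++
l=5 r=7: |-1|<=|1| out[2]=1, r--
l=5 r=6: |-1|>|0| out[1]=1, l++
l=6 r=6: |0|<=|0| out[0]=0, r--

[0, 1, 1, 9, 9, 16, 49, 64, 81, 169, 324]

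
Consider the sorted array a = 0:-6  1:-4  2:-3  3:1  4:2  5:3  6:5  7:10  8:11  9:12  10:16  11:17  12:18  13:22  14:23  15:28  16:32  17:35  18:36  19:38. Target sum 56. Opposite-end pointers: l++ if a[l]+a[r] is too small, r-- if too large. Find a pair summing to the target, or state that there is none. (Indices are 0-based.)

l=0 r=19: -6+38=32 <56, l++
l=1 r=19: -4+38=34 <56, l++
l=2 r=19: -3+38=35 <56, l++
l=3 r=19: 1+38=39 <56, l++
l=4 r=19: 2+38=40 <56, l++
l=5 r=19: 3+38=41 <56, l++
l=6 r=19: 5+38=43 <56, l++
l=7 r=19: 10+38=48 <56, l++
l=8 r=19: 11+38=49 <56, l++
l=9 r=19: 12+38=50 <56, l++
l=10 r=19: 16+38=54 <56, l++
l=11 r=19: 17+38=55 <56, l++
l=12 r=19: 18+38=56, found

(18, 38)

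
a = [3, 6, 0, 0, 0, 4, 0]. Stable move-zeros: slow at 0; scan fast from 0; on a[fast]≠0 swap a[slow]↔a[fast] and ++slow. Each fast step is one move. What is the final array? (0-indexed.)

(s=0,f=0) a[fast]=3≠0 swap→a[0]=3 → slow++,fast++
(s=1,f=1) a[fast]=6≠0 swap→a[1]=6 → slow++,fast++
(s=2,f=2) a[fast]=0 → fast++
(s=2,f=3) a[fast]=0 → fast++
(s=2,f=4) a[fast]=0 → fast++
(s=2,f=5) a[fast]=4≠0 swap→a[2]=4 → slow++,fast++
(s=3,f=6) a[fast]=0 → fast++

[3, 6, 4, 0, 0, 0, 0]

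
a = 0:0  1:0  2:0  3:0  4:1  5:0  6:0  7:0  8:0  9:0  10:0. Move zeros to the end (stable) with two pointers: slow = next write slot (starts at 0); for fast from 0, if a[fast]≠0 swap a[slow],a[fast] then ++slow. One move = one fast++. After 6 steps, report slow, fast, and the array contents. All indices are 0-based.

slow=1, fast=6, a=[1, 0, 0, 0, 0, 0, 0, 0, 0, 0, 0]

(s=0,f=0) a[fast]=0 → fast++
(s=0,f=1) a[fast]=0 → fast++
(s=0,f=2) a[fast]=0 → fast++
(s=0,f=3) a[fast]=0 → fast++
(s=0,f=4) a[fast]=1≠0 swap→a[0]=1 → slow++,fast++
(s=1,f=5) a[fast]=0 → fast++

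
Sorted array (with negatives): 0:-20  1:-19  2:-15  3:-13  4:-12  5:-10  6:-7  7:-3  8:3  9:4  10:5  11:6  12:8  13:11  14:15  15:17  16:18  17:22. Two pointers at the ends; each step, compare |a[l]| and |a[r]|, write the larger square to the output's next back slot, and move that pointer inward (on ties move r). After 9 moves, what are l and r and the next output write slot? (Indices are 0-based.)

l=5, r=13, next write slot=8

l=0 r=17: |-20|<=|22| out[17]=484, r--
l=0 r=16: |-20|>|18| out[16]=400, l++
l=1 r=16: |-19|>|18| out[15]=361, l++
l=2 r=16: |-15|<=|18| out[14]=324, r--
l=2 r=15: |-15|<=|17| out[13]=289, r--
l=2 r=14: |-15|<=|15| out[12]=225, r--
l=2 r=13: |-15|>|11| out[11]=225, l++
l=3 r=13: |-13|>|11| out[10]=169, l++
l=4 r=13: |-12|>|11| out[9]=144, l++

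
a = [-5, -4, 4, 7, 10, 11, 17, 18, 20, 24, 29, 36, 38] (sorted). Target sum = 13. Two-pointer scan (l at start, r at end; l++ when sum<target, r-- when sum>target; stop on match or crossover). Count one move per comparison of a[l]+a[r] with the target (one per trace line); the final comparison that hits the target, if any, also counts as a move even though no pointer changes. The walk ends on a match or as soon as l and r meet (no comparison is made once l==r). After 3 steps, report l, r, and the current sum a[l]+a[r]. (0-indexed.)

l=0 r=12: -5+38=33 >13, r--
l=0 r=11: -5+36=31 >13, r--
l=0 r=10: -5+29=24 >13, r--

l=0, r=9, sum=19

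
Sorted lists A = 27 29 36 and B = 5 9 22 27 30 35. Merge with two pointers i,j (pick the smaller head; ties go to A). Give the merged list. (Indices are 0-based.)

[i=0,j=0] A[i]=27>B[j]=5 take 5 → j++
[i=0,j=1] A[i]=27>B[j]=9 take 9 → j++
[i=0,j=2] A[i]=27>B[j]=22 take 22 → j++
[i=0,j=3] A[i]=27<=B[j]=27 take 27 → i++
[i=1,j=3] A[i]=29>B[j]=27 take 27 → j++
[i=1,j=4] A[i]=29<=B[j]=30 take 29 → i++
[i=2,j=4] A[i]=36>B[j]=30 take 30 → j++
[i=2,j=5] A[i]=36>B[j]=35 take 35 → j++
[i=2,j=6] B done, take A[i]=36 → i++

[5, 9, 22, 27, 27, 29, 30, 35, 36]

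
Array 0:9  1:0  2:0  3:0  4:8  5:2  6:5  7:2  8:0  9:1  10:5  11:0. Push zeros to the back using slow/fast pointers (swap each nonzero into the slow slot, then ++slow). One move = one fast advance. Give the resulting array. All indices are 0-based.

slow=0 fast=0: a[fast]=9≠0 swap→a[0]=9, slow++,fast++
slow=1 fast=1: a[fast]=0, fast++
slow=1 fast=2: a[fast]=0, fast++
slow=1 fast=3: a[fast]=0, fast++
slow=1 fast=4: a[fast]=8≠0 swap→a[1]=8, slow++,fast++
slow=2 fast=5: a[fast]=2≠0 swap→a[2]=2, slow++,fast++
slow=3 fast=6: a[fast]=5≠0 swap→a[3]=5, slow++,fast++
slow=4 fast=7: a[fast]=2≠0 swap→a[4]=2, slow++,fast++
slow=5 fast=8: a[fast]=0, fast++
slow=5 fast=9: a[fast]=1≠0 swap→a[5]=1, slow++,fast++
slow=6 fast=10: a[fast]=5≠0 swap→a[6]=5, slow++,fast++
slow=7 fast=11: a[fast]=0, fast++

[9, 8, 2, 5, 2, 1, 5, 0, 0, 0, 0, 0]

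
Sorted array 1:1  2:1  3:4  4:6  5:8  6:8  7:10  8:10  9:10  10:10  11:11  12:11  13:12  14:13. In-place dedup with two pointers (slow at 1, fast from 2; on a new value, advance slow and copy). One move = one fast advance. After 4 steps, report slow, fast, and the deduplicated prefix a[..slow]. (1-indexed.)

slow=4, fast=6, prefix=[1, 4, 6, 8]

slow=1 fast=2: a[fast]=1=a[slow] dup, fast++
slow=1 fast=3: a[fast]=4≠a[slow]=1 write a[2]=4, slow++,fast++
slow=2 fast=4: a[fast]=6≠a[slow]=4 write a[3]=6, slow++,fast++
slow=3 fast=5: a[fast]=8≠a[slow]=6 write a[4]=8, slow++,fast++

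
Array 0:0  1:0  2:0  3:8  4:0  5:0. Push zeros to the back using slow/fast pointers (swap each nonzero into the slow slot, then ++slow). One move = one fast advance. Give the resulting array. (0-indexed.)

[8, 0, 0, 0, 0, 0]

slow=0 fast=0: a[fast]=0, fast++
slow=0 fast=1: a[fast]=0, fast++
slow=0 fast=2: a[fast]=0, fast++
slow=0 fast=3: a[fast]=8≠0 swap→a[0]=8, slow++,fast++
slow=1 fast=4: a[fast]=0, fast++
slow=1 fast=5: a[fast]=0, fast++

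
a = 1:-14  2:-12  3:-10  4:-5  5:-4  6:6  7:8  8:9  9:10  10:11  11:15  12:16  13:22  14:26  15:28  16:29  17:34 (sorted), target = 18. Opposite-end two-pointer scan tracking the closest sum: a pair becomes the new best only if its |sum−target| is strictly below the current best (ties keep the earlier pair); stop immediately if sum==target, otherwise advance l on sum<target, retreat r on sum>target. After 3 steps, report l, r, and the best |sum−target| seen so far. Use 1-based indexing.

l=3, r=16, best |Δ|=1

[1,17] -14+34=20 d=2 * → r--
[1,16] -14+29=15 d=3 → l++
[2,16] -12+29=17 d=1 * → l++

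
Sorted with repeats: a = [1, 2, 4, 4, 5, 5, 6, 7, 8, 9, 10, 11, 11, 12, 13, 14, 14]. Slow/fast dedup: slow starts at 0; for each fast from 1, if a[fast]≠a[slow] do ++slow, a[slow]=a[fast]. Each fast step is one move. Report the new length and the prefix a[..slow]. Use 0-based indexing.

length 13; prefix = [1, 2, 4, 5, 6, 7, 8, 9, 10, 11, 12, 13, 14]

slow=0 fast=1: a[fast]=2≠a[slow]=1 write a[1]=2, slow++,fast++
slow=1 fast=2: a[fast]=4≠a[slow]=2 write a[2]=4, slow++,fast++
slow=2 fast=3: a[fast]=4=a[slow] dup, fast++
slow=2 fast=4: a[fast]=5≠a[slow]=4 write a[3]=5, slow++,fast++
slow=3 fast=5: a[fast]=5=a[slow] dup, fast++
slow=3 fast=6: a[fast]=6≠a[slow]=5 write a[4]=6, slow++,fast++
slow=4 fast=7: a[fast]=7≠a[slow]=6 write a[5]=7, slow++,fast++
slow=5 fast=8: a[fast]=8≠a[slow]=7 write a[6]=8, slow++,fast++
slow=6 fast=9: a[fast]=9≠a[slow]=8 write a[7]=9, slow++,fast++
slow=7 fast=10: a[fast]=10≠a[slow]=9 write a[8]=10, slow++,fast++
slow=8 fast=11: a[fast]=11≠a[slow]=10 write a[9]=11, slow++,fast++
slow=9 fast=12: a[fast]=11=a[slow] dup, fast++
slow=9 fast=13: a[fast]=12≠a[slow]=11 write a[10]=12, slow++,fast++
slow=10 fast=14: a[fast]=13≠a[slow]=12 write a[11]=13, slow++,fast++
slow=11 fast=15: a[fast]=14≠a[slow]=13 write a[12]=14, slow++,fast++
slow=12 fast=16: a[fast]=14=a[slow] dup, fast++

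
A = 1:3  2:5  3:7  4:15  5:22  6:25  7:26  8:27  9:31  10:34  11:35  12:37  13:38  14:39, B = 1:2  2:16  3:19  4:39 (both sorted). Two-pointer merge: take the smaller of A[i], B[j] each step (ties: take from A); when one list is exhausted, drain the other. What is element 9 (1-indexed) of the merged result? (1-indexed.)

merged[9] = 25

[i=1,j=1] A[i]=3>B[j]=2 take 2 → j++
[i=1,j=2] A[i]=3<=B[j]=16 take 3 → i++
[i=2,j=2] A[i]=5<=B[j]=16 take 5 → i++
[i=3,j=2] A[i]=7<=B[j]=16 take 7 → i++
[i=4,j=2] A[i]=15<=B[j]=16 take 15 → i++
[i=5,j=2] A[i]=22>B[j]=16 take 16 → j++
[i=5,j=3] A[i]=22>B[j]=19 take 19 → j++
[i=5,j=4] A[i]=22<=B[j]=39 take 22 → i++
[i=6,j=4] A[i]=25<=B[j]=39 take 25 → i++
[i=7,j=4] A[i]=26<=B[j]=39 take 26 → i++
[i=8,j=4] A[i]=27<=B[j]=39 take 27 → i++
[i=9,j=4] A[i]=31<=B[j]=39 take 31 → i++
[i=10,j=4] A[i]=34<=B[j]=39 take 34 → i++
[i=11,j=4] A[i]=35<=B[j]=39 take 35 → i++
[i=12,j=4] A[i]=37<=B[j]=39 take 37 → i++
[i=13,j=4] A[i]=38<=B[j]=39 take 38 → i++
[i=14,j=4] A[i]=39<=B[j]=39 take 39 → i++
[i=15,j=4] A done, take B[j]=39 → j++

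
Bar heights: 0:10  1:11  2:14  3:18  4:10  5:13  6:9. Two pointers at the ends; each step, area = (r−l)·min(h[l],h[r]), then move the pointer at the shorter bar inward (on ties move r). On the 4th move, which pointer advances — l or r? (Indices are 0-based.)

r

[0,6] min(10,9)*6=54 best=54 * → r--
[0,5] min(10,13)*5=50 best=54 → l++
[1,5] min(11,13)*4=44 best=54 → l++
[2,5] min(14,13)*3=39 best=54 → r--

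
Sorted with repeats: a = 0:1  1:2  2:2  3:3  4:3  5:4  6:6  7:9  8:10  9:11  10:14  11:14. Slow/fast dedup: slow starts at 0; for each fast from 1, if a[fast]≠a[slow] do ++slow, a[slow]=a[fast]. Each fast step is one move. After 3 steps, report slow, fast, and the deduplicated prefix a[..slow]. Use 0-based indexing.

slow=2, fast=4, prefix=[1, 2, 3]

slow=0 fast=1: a[fast]=2≠a[slow]=1 write a[1]=2, slow++,fast++
slow=1 fast=2: a[fast]=2=a[slow] dup, fast++
slow=1 fast=3: a[fast]=3≠a[slow]=2 write a[2]=3, slow++,fast++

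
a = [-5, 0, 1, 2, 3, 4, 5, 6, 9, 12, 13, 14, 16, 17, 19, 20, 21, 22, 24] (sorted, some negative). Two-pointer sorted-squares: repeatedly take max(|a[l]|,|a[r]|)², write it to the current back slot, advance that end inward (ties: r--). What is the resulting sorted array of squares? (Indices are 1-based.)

[0, 1, 4, 9, 16, 25, 25, 36, 81, 144, 169, 196, 256, 289, 361, 400, 441, 484, 576]

[1,19] |-5|<=|24| out[19]=576 → r--
[1,18] |-5|<=|22| out[18]=484 → r--
[1,17] |-5|<=|21| out[17]=441 → r--
[1,16] |-5|<=|20| out[16]=400 → r--
[1,15] |-5|<=|19| out[15]=361 → r--
[1,14] |-5|<=|17| out[14]=289 → r--
[1,13] |-5|<=|16| out[13]=256 → r--
[1,12] |-5|<=|14| out[12]=196 → r--
[1,11] |-5|<=|13| out[11]=169 → r--
[1,10] |-5|<=|12| out[10]=144 → r--
[1,9] |-5|<=|9| out[9]=81 → r--
[1,8] |-5|<=|6| out[8]=36 → r--
[1,7] |-5|<=|5| out[7]=25 → r--
[1,6] |-5|>|4| out[6]=25 → l++
[2,6] |0|<=|4| out[5]=16 → r--
[2,5] |0|<=|3| out[4]=9 → r--
[2,4] |0|<=|2| out[3]=4 → r--
[2,3] |0|<=|1| out[2]=1 → r--
[2,2] |0|<=|0| out[1]=0 → r--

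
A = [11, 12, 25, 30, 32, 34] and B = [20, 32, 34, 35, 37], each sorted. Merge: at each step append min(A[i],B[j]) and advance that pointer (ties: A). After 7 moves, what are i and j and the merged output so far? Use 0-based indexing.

[i=0,j=0] A[i]=11<=B[j]=20 take 11 → i++
[i=1,j=0] A[i]=12<=B[j]=20 take 12 → i++
[i=2,j=0] A[i]=25>B[j]=20 take 20 → j++
[i=2,j=1] A[i]=25<=B[j]=32 take 25 → i++
[i=3,j=1] A[i]=30<=B[j]=32 take 30 → i++
[i=4,j=1] A[i]=32<=B[j]=32 take 32 → i++
[i=5,j=1] A[i]=34>B[j]=32 take 32 → j++

i=5, j=2, merged so far=[11, 12, 20, 25, 30, 32, 32]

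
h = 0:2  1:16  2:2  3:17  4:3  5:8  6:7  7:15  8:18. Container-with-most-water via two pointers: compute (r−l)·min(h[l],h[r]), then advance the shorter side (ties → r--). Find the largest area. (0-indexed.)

l=0 r=8: min(2,18)*8=16 best=16 *, l++
l=1 r=8: min(16,18)*7=112 best=112 *, l++
l=2 r=8: min(2,18)*6=12 best=112, l++
l=3 r=8: min(17,18)*5=85 best=112, l++
l=4 r=8: min(3,18)*4=12 best=112, l++
l=5 r=8: min(8,18)*3=24 best=112, l++
l=6 r=8: min(7,18)*2=14 best=112, l++
l=7 r=8: min(15,18)*1=15 best=112, l++

max area = 112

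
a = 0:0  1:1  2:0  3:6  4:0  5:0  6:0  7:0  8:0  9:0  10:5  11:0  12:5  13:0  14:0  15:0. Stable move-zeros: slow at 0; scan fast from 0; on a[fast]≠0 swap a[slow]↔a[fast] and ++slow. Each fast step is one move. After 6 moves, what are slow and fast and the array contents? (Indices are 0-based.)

slow=2, fast=6, a=[1, 6, 0, 0, 0, 0, 0, 0, 0, 0, 5, 0, 5, 0, 0, 0]

(s=0,f=0) a[fast]=0 → fast++
(s=0,f=1) a[fast]=1≠0 swap→a[0]=1 → slow++,fast++
(s=1,f=2) a[fast]=0 → fast++
(s=1,f=3) a[fast]=6≠0 swap→a[1]=6 → slow++,fast++
(s=2,f=4) a[fast]=0 → fast++
(s=2,f=5) a[fast]=0 → fast++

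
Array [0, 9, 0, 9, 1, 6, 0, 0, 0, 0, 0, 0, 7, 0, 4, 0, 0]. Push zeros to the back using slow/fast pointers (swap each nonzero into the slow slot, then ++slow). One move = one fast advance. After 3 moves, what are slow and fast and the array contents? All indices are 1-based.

slow=2, fast=4, a=[9, 0, 0, 9, 1, 6, 0, 0, 0, 0, 0, 0, 7, 0, 4, 0, 0]

(s=1,f=1) a[fast]=0 → fast++
(s=1,f=2) a[fast]=9≠0 swap→a[1]=9 → slow++,fast++
(s=2,f=3) a[fast]=0 → fast++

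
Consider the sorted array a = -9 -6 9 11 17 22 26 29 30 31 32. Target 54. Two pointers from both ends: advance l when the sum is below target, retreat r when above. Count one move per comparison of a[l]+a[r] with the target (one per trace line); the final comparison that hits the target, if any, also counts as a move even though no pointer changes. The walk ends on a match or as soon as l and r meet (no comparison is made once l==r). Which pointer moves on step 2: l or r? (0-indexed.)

l=0 r=10: -9+32=23 <54, l++
l=1 r=10: -6+32=26 <54, l++

l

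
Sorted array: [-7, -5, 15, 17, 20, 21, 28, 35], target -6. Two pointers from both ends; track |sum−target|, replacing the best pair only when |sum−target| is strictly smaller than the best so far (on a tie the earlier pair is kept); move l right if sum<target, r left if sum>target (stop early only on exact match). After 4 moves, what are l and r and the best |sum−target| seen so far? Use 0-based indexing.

l=0 r=7: -7+35=28 d=34 *, r--
l=0 r=6: -7+28=21 d=27 *, r--
l=0 r=5: -7+21=14 d=20 *, r--
l=0 r=4: -7+20=13 d=19 *, r--

l=0, r=3, best |Δ|=19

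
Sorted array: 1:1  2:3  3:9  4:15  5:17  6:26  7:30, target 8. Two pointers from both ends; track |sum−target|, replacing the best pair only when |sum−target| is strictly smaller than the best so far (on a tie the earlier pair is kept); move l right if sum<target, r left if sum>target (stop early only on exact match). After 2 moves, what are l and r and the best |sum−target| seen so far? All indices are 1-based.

l=1 r=7: 1+30=31 d=23 *, r--
l=1 r=6: 1+26=27 d=19 *, r--

l=1, r=5, best |Δ|=19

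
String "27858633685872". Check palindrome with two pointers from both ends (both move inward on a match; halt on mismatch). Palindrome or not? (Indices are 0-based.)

palindrome

l=0 r=13: '2'=='2', l++,r--
l=1 r=12: '7'=='7', l++,r--
l=2 r=11: '8'=='8', l++,r--
l=3 r=10: '5'=='5', l++,r--
l=4 r=9: '8'=='8', l++,r--
l=5 r=8: '6'=='6', l++,r--
l=6 r=7: '3'=='3', l++,r--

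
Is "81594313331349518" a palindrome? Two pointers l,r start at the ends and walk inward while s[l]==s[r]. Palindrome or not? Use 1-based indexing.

palindrome

[1,17] '8'=='8' → l++,r--
[2,16] '1'=='1' → l++,r--
[3,15] '5'=='5' → l++,r--
[4,14] '9'=='9' → l++,r--
[5,13] '4'=='4' → l++,r--
[6,12] '3'=='3' → l++,r--
[7,11] '1'=='1' → l++,r--
[8,10] '3'=='3' → l++,r--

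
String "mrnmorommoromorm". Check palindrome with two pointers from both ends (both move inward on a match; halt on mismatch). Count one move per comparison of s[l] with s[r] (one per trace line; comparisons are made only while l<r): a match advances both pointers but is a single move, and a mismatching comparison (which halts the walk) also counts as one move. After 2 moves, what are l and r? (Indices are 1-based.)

[1,16] 'm'=='m' → l++,r--
[2,15] 'r'=='r' → l++,r--

l=3, r=14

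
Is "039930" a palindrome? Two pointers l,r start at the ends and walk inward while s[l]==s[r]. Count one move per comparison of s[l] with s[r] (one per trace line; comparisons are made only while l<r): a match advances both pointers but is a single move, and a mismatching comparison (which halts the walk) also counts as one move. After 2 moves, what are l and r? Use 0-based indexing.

l=2, r=3

[0,5] '0'=='0' → l++,r--
[1,4] '3'=='3' → l++,r--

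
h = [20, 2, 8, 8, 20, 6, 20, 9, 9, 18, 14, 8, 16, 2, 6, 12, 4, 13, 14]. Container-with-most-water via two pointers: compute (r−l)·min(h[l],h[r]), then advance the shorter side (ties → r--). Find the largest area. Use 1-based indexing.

max area = 252

l=1 r=19: min(20,14)*18=252 best=252 *, r--
l=1 r=18: min(20,13)*17=221 best=252, r--
l=1 r=17: min(20,4)*16=64 best=252, r--
l=1 r=16: min(20,12)*15=180 best=252, r--
l=1 r=15: min(20,6)*14=84 best=252, r--
l=1 r=14: min(20,2)*13=26 best=252, r--
l=1 r=13: min(20,16)*12=192 best=252, r--
l=1 r=12: min(20,8)*11=88 best=252, r--
l=1 r=11: min(20,14)*10=140 best=252, r--
l=1 r=10: min(20,18)*9=162 best=252, r--
l=1 r=9: min(20,9)*8=72 best=252, r--
l=1 r=8: min(20,9)*7=63 best=252, r--
l=1 r=7: min(20,20)*6=120 best=252, r--
l=1 r=6: min(20,6)*5=30 best=252, r--
l=1 r=5: min(20,20)*4=80 best=252, r--
l=1 r=4: min(20,8)*3=24 best=252, r--
l=1 r=3: min(20,8)*2=16 best=252, r--
l=1 r=2: min(20,2)*1=2 best=252, r--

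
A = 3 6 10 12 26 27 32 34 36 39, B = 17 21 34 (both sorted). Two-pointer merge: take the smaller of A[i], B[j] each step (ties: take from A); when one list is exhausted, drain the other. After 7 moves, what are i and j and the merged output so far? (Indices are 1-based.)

i=6, j=3, merged so far=[3, 6, 10, 12, 17, 21, 26]

i=1 j=1: A[i]=3<=B[j]=17 take 3, i++
i=2 j=1: A[i]=6<=B[j]=17 take 6, i++
i=3 j=1: A[i]=10<=B[j]=17 take 10, i++
i=4 j=1: A[i]=12<=B[j]=17 take 12, i++
i=5 j=1: A[i]=26>B[j]=17 take 17, j++
i=5 j=2: A[i]=26>B[j]=21 take 21, j++
i=5 j=3: A[i]=26<=B[j]=34 take 26, i++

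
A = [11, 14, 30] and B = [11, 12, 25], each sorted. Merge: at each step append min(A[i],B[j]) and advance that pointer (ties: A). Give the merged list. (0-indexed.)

[11, 11, 12, 14, 25, 30]

[i=0,j=0] A[i]=11<=B[j]=11 take 11 → i++
[i=1,j=0] A[i]=14>B[j]=11 take 11 → j++
[i=1,j=1] A[i]=14>B[j]=12 take 12 → j++
[i=1,j=2] A[i]=14<=B[j]=25 take 14 → i++
[i=2,j=2] A[i]=30>B[j]=25 take 25 → j++
[i=2,j=3] B done, take A[i]=30 → i++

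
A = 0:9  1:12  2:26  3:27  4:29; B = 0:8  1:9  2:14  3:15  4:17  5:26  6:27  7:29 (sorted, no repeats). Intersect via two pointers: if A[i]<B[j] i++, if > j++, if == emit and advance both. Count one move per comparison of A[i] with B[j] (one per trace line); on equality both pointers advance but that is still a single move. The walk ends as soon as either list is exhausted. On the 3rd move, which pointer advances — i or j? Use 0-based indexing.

i

i=0 j=0: 9>8, j++
i=0 j=1: 9==9 emit, i++,j++
i=1 j=2: 12<14, i++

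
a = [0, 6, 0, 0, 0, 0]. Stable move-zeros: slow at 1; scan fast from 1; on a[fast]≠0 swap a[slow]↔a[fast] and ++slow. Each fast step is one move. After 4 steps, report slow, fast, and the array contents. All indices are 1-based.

(s=1,f=1) a[fast]=0 → fast++
(s=1,f=2) a[fast]=6≠0 swap→a[1]=6 → slow++,fast++
(s=2,f=3) a[fast]=0 → fast++
(s=2,f=4) a[fast]=0 → fast++

slow=2, fast=5, a=[6, 0, 0, 0, 0, 0]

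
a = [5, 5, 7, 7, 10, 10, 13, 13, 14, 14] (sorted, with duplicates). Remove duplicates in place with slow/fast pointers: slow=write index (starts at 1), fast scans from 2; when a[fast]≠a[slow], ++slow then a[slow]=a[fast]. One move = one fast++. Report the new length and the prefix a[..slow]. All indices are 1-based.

length 5; prefix = [5, 7, 10, 13, 14]

slow=1 fast=2: a[fast]=5=a[slow] dup, fast++
slow=1 fast=3: a[fast]=7≠a[slow]=5 write a[2]=7, slow++,fast++
slow=2 fast=4: a[fast]=7=a[slow] dup, fast++
slow=2 fast=5: a[fast]=10≠a[slow]=7 write a[3]=10, slow++,fast++
slow=3 fast=6: a[fast]=10=a[slow] dup, fast++
slow=3 fast=7: a[fast]=13≠a[slow]=10 write a[4]=13, slow++,fast++
slow=4 fast=8: a[fast]=13=a[slow] dup, fast++
slow=4 fast=9: a[fast]=14≠a[slow]=13 write a[5]=14, slow++,fast++
slow=5 fast=10: a[fast]=14=a[slow] dup, fast++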